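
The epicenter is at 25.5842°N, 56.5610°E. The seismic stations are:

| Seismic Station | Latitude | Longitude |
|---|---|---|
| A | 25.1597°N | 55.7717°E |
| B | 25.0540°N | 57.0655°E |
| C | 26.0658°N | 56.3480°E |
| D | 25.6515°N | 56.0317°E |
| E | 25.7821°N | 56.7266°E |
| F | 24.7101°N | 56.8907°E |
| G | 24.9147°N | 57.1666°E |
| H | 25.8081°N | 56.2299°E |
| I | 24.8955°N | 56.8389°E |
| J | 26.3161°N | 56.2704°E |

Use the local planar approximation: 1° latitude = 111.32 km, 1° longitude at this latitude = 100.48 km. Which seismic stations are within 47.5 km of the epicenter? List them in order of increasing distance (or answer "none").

E, H

Distances from 25.5842°N, 56.5610°E:
A: √((-0.4245·111.32)² + (-0.7893·100.48)²) = √(2233.067159 + 6289.895909) = 92.3199 km
B: √((-0.5302·111.32)² + (0.5045·100.48)²) = √(3483.580430 + 2569.695085) = 77.8028 km
C: √((0.4816·111.32)² + (-0.2130·100.48)²) = √(2874.215664 + 458.055877) = 57.7258 km
D: √((0.0673·111.32)² + (-0.5293·100.48)²) = √(56.127607 + 2828.544664) = 53.7091 km
E: √((0.1979·111.32)² + (0.1656·100.48)²) = √(485.330946 + 276.872561) = 27.6080 km
F: √((-0.8741·111.32)² + (0.3297·100.48)²) = √(9468.226438 + 1097.481346) = 102.7896 km
G: √((-0.6695·111.32)² + (0.6056·100.48)²) = √(5554.533086 + 3702.806230) = 96.2151 km
H: √((0.2239·111.32)² + (-0.3311·100.48)²) = √(621.233093 + 1106.821570) = 41.5699 km
I: √((-0.6887·111.32)² + (0.2779·100.48)²) = √(5877.688436 + 779.715821) = 81.5929 km
J: √((0.7319·111.32)² + (-0.2906·100.48)²) = √(6638.193224 + 852.610099) = 86.5494 km
Threshold 47.5 km: E (27.6080 km), H (41.5699 km) are within range.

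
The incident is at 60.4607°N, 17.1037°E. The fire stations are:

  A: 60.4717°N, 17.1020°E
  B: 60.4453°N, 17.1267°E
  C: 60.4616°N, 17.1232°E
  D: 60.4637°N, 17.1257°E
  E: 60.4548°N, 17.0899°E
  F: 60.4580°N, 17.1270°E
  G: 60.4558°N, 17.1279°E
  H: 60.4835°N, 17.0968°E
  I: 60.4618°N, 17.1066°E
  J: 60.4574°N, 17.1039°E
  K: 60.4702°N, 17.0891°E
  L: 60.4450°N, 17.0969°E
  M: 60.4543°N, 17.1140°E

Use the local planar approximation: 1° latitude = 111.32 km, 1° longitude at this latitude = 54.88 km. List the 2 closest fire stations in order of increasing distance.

Distances from 60.4607°N, 17.1037°E:
A: 1.2281 km
B: 2.1289 km
C: 1.0748 km
D: 1.2527 km
E: 1.0025 km
F: 1.3136 km
G: 1.4357 km
H: 2.5662 km
I: 0.2008 km
J: 0.3675 km
K: 1.3268 km
L: 1.7871 km
M: 0.9095 km
Sorted: I (0.2008 km) < J (0.3675 km) < M (0.9095 km) < E (1.0025 km) < …

I, J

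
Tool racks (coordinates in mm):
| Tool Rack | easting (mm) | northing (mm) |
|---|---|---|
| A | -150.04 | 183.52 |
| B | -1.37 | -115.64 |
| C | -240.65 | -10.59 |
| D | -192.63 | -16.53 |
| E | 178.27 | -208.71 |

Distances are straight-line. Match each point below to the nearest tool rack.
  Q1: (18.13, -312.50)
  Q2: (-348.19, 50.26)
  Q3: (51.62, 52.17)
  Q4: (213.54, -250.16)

Q1→E; Q2→C; Q3→B; Q4→E

Q1 at (18.13, -312.50):
  A: 523.75 mm
  B: 197.82 mm
  C: 397.64 mm
  D: 363.34 mm
  E: 190.83 mm
  → nearest: E (190.83 mm)
Q2 at (-348.19, 50.26):
  A: 238.79 mm
  B: 384.46 mm
  C: 123.56 mm
  D: 169.29 mm
  E: 586.71 mm
  → nearest: C (123.56 mm)
Q3 at (51.62, 52.17):
  A: 240.66 mm
  B: 175.98 mm
  C: 298.93 mm
  D: 253.73 mm
  E: 290.00 mm
  → nearest: B (175.98 mm)
Q4 at (213.54, -250.16):
  A: 565.92 mm
  B: 253.54 mm
  C: 513.50 mm
  D: 468.57 mm
  E: 54.42 mm
  → nearest: E (54.42 mm)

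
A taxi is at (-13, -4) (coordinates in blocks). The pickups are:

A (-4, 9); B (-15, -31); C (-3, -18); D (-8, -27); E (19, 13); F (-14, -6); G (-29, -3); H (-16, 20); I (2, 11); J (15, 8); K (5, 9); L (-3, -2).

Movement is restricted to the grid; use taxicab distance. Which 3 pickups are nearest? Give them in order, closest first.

F, L, G

Distances from (-13, -4):
A: 22 blocks
B: 29 blocks
C: 24 blocks
D: 28 blocks
E: 49 blocks
F: 3 blocks
G: 17 blocks
H: 27 blocks
I: 30 blocks
J: 40 blocks
K: 31 blocks
L: 12 blocks
Sorted: F (3 blocks) < L (12 blocks) < G (17 blocks) < A (22 blocks) < C (24 blocks) < …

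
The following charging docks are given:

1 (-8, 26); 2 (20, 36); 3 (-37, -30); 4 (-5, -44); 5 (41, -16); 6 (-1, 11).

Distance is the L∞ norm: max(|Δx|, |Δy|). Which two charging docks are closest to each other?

Pairwise distances:
1–2: 28
1–3: 56
1–4: 70
1–5: 49
1–6: 15
2–3: 66
2–4: 80
2–5: 52
2–6: 25
3–4: 32
3–5: 78
3–6: 41
4–5: 46
4–6: 55
5–6: 42
Closest pair: 1–6 at 15.

1 and 6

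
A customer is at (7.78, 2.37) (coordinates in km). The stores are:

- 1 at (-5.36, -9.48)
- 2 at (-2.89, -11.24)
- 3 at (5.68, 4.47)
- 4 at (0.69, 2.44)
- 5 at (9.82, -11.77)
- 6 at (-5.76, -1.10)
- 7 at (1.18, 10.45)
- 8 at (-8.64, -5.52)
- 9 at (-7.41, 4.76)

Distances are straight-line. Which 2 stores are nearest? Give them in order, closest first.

3, 4

Distances from (7.78, 2.37):
1: √((-13.14)² + (-11.85)²) = √(172.6596 + 140.4225) = 17.69 km
2: √((-10.67)² + (-13.61)²) = √(113.8489 + 185.2321) = 17.29 km
3: √((-2.10)² + (2.10)²) = √(4.4100 + 4.4100) = 2.97 km
4: √((-7.09)² + (0.07)²) = √(50.2681 + 0.0049) = 7.09 km
5: √((2.04)² + (-14.14)²) = √(4.1616 + 199.9396) = 14.29 km
6: √((-13.54)² + (-3.47)²) = √(183.3316 + 12.0409) = 13.98 km
7: √((-6.60)² + (8.08)²) = √(43.5600 + 65.2864) = 10.43 km
8: √((-16.42)² + (-7.89)²) = √(269.6164 + 62.2521) = 18.22 km
9: √((-15.19)² + (2.39)²) = √(230.7361 + 5.7121) = 15.38 km
Sorted: 3 (2.97 km) < 4 (7.09 km) < 7 (10.43 km) < 6 (13.98 km) < …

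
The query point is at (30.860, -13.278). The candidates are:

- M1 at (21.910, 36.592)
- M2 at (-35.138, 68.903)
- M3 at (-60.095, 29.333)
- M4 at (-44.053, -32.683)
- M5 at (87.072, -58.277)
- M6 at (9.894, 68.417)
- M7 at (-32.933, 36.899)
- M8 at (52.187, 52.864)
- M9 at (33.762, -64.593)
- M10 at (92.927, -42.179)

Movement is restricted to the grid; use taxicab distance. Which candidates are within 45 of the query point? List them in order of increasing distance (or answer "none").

none

Distances from (30.860, -13.278):
M1: 58.820
M2: 148.179
M3: 133.566
M4: 94.318
M5: 101.211
M6: 102.661
M7: 113.970
M8: 87.469
M9: 54.217
M10: 90.968
Threshold 45: none within range.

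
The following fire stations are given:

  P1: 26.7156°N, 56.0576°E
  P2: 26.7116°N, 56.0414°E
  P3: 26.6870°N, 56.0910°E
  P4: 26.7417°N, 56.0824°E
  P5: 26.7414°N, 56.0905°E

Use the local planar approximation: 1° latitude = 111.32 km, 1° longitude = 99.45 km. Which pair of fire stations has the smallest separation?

P4 and P5

Pairwise distances:
P1–P2: 1.6715 km
P1–P3: 4.6010 km
P1–P4: 3.8111 km
P1–P5: 4.3536 km
P2–P3: 5.6419 km
P2–P4: 5.2776 km
P2–P5: 5.9032 km
P3–P4: 6.1490 km
P3–P5: 6.0560 km
P4–P5: 0.8062 km
Closest pair: P4–P5 at 0.8062 km.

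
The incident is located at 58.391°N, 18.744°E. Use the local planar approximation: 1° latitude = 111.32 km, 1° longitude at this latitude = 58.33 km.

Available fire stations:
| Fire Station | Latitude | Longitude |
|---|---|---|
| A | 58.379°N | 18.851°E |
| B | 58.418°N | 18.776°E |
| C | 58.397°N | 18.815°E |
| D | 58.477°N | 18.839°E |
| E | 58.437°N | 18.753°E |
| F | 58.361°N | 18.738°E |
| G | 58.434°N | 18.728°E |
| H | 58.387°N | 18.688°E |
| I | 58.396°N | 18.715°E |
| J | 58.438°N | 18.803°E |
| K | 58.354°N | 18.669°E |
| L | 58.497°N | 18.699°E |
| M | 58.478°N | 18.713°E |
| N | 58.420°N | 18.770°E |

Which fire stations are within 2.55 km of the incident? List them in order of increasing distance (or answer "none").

Distances from 58.391°N, 18.744°E:
A: 6.383 km
B: 3.538 km
C: 4.195 km
D: 11.062 km
E: 5.148 km
F: 3.358 km
G: 4.877 km
H: 3.297 km
I: 1.781 km
J: 6.262 km
K: 6.009 km
L: 12.088 km
M: 9.852 km
N: 3.567 km
Threshold 2.55 km: I (1.781 km) is within range.

I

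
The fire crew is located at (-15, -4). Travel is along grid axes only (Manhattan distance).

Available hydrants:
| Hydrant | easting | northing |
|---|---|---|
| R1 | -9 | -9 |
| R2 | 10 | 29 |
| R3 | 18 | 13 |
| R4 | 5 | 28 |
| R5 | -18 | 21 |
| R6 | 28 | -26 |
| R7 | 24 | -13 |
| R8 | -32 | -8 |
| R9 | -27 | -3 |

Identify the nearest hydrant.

R1

Distances from (-15, -4):
R1: 11
R2: 58
R3: 50
R4: 52
R5: 28
R6: 65
R7: 48
R8: 21
R9: 13
Minimum: R1 at 11.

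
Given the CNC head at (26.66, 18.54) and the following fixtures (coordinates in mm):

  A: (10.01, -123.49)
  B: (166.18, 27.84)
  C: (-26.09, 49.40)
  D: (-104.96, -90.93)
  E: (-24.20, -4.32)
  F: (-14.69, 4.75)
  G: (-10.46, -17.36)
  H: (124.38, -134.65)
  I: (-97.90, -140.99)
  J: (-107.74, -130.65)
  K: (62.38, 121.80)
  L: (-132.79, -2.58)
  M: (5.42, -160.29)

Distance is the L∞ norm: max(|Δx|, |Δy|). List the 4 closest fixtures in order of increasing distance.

G, F, E, C

Distances from (26.66, 18.54):
A: 142.03 mm
B: 139.52 mm
C: 52.75 mm
D: 131.62 mm
E: 50.86 mm
F: 41.35 mm
G: 37.12 mm
H: 153.19 mm
I: 159.53 mm
J: 149.19 mm
K: 103.26 mm
L: 159.45 mm
M: 178.83 mm
Sorted: G (37.12 mm) < F (41.35 mm) < E (50.86 mm) < C (52.75 mm) < K (103.26 mm) < D (131.62 mm) < …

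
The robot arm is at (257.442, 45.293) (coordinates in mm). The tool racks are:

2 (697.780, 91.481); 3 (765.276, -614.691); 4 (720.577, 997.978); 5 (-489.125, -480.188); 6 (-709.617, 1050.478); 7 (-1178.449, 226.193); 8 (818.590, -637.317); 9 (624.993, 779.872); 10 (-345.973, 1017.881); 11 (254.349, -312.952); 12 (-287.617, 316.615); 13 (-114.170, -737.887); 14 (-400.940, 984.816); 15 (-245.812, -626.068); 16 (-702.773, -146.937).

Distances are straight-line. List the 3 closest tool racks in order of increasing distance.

Distances from (257.442, 45.293):
2: 442.754 mm
3: 832.751 mm
4: 1059.294 mm
5: 912.958 mm
6: 1394.848 mm
7: 1447.241 mm
8: 883.653 mm
9: 821.401 mm
10: 1144.569 mm
11: 358.258 mm
12: 608.855 mm
13: 866.872 mm
14: 1147.245 mm
15: 839.041 mm
16: 979.268 mm
Sorted: 11 (358.258 mm) < 2 (442.754 mm) < 12 (608.855 mm) < 9 (821.401 mm) < 3 (832.751 mm) < …

11, 2, 12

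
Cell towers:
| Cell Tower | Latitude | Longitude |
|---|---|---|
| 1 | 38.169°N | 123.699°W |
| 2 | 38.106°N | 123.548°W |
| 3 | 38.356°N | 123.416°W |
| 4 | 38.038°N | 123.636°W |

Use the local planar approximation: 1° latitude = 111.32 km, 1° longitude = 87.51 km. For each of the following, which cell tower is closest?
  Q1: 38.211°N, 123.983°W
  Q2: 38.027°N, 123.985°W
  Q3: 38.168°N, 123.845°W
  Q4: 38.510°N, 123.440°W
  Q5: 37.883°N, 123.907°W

Q1→1; Q2→1; Q3→1; Q4→3; Q5→4

Q1 at 38.211°N, 123.983°W:
  1: 25.289 km
  2: 39.821 km
  3: 52.178 km
  4: 35.958 km
  → nearest: 1 (25.289 km)
Q2 at 38.027°N, 123.985°W:
  1: 29.602 km
  2: 39.240 km
  3: 61.812 km
  4: 30.566 km
  → nearest: 1 (29.602 km)
Q3 at 38.168°N, 123.845°W:
  1: 12.777 km
  2: 26.891 km
  3: 42.981 km
  4: 23.322 km
  → nearest: 1 (12.777 km)
Q4 at 38.510°N, 123.440°W:
  1: 44.212 km
  2: 45.956 km
  3: 17.271 km
  4: 55.272 km
  → nearest: 3 (17.271 km)
Q5 at 37.883°N, 123.907°W:
  1: 36.673 km
  2: 40.040 km
  3: 67.961 km
  4: 29.328 km
  → nearest: 4 (29.328 km)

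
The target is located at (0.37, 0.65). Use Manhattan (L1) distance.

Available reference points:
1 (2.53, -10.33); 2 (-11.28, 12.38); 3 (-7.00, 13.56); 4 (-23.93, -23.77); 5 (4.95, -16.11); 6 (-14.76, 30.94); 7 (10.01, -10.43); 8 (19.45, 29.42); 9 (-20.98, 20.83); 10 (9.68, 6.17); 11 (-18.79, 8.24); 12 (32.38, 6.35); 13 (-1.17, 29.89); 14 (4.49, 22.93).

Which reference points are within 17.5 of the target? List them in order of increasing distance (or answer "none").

Distances from (0.37, 0.65):
1: |2.16| + |-10.98| = 2.16 + 10.98 = 13.14
2: |-11.65| + |11.73| = 11.65 + 11.73 = 23.38
3: |-7.37| + |12.91| = 7.37 + 12.91 = 20.28
4: |-24.30| + |-24.42| = 24.30 + 24.42 = 48.72
5: |4.58| + |-16.76| = 4.58 + 16.76 = 21.34
6: |-15.13| + |30.29| = 15.13 + 30.29 = 45.42
7: |9.64| + |-11.08| = 9.64 + 11.08 = 20.72
8: |19.08| + |28.77| = 19.08 + 28.77 = 47.85
9: |-21.35| + |20.18| = 21.35 + 20.18 = 41.53
10: |9.31| + |5.52| = 9.31 + 5.52 = 14.83
11: |-19.16| + |7.59| = 19.16 + 7.59 = 26.75
12: |32.01| + |5.70| = 32.01 + 5.70 = 37.71
13: |-1.54| + |29.24| = 1.54 + 29.24 = 30.78
14: |4.12| + |22.28| = 4.12 + 22.28 = 26.40
Threshold 17.5: 1 (13.14), 10 (14.83) are within range.

1, 10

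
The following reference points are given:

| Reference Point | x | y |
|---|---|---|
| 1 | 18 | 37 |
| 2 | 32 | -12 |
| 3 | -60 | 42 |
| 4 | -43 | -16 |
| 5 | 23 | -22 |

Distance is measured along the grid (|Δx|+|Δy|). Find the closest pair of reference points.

2 and 5

Pairwise distances:
1–2: |14| + |-49| = 14 + 49 = 63
1–3: |-78| + |5| = 78 + 5 = 83
1–4: |-61| + |-53| = 61 + 53 = 114
1–5: |5| + |-59| = 5 + 59 = 64
2–3: |-92| + |54| = 92 + 54 = 146
2–4: |-75| + |-4| = 75 + 4 = 79
2–5: |-9| + |-10| = 9 + 10 = 19
3–4: |17| + |-58| = 17 + 58 = 75
3–5: |83| + |-64| = 83 + 64 = 147
4–5: |66| + |-6| = 66 + 6 = 72
Closest pair: 2–5 at 19.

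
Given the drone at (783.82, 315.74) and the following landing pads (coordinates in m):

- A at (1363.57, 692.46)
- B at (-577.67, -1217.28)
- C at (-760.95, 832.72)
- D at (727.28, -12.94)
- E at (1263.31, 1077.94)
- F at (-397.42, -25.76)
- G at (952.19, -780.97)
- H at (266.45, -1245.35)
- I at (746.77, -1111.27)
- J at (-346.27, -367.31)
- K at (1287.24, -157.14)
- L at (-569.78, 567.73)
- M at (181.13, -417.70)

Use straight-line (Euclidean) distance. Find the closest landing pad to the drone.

D

Distances from (783.82, 315.74):
A: 691.40 m
B: 2050.32 m
C: 1628.98 m
D: 333.51 m
E: 900.48 m
F: 1229.61 m
G: 1109.56 m
H: 1644.59 m
I: 1427.49 m
J: 1320.48 m
K: 690.69 m
L: 1376.86 m
M: 949.30 m
Minimum: D at 333.51 m.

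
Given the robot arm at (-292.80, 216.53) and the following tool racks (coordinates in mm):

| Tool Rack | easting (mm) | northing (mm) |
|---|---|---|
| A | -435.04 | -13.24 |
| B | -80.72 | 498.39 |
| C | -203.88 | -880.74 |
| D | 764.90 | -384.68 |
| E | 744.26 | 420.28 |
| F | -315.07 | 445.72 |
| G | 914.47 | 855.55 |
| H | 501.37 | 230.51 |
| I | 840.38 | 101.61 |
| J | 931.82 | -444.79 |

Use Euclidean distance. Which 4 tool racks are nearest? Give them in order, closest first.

F, A, B, H

Distances from (-292.80, 216.53):
A: √((-142.24)² + (-229.77)²) = √(20232.2176 + 52794.2529) = 270.23 mm
B: √((212.08)² + (281.86)²) = √(44977.9264 + 79445.0596) = 352.74 mm
C: √((88.92)² + (-1097.27)²) = √(7906.7664 + 1204001.4529) = 1100.87 mm
D: √((1057.70)² + (-601.21)²) = √(1118729.2900 + 361453.4641) = 1216.63 mm
E: √((1037.06)² + (203.75)²) = √(1075493.4436 + 41514.0625) = 1056.89 mm
F: √((-22.27)² + (229.19)²) = √(495.9529 + 52528.0561) = 230.27 mm
G: √((1207.27)² + (639.02)²) = √(1457500.8529 + 408346.5604) = 1365.96 mm
H: √((794.17)² + (13.98)²) = √(630705.9889 + 195.4404) = 794.29 mm
I: √((1133.18)² + (-114.92)²) = √(1284096.9124 + 13206.6064) = 1138.99 mm
J: √((1224.62)² + (-661.32)²) = √(1499694.1444 + 437344.1424) = 1391.78 mm
Sorted: F (230.27 mm) < A (270.23 mm) < B (352.74 mm) < H (794.29 mm) < E (1056.89 mm) < C (1100.87 mm) < …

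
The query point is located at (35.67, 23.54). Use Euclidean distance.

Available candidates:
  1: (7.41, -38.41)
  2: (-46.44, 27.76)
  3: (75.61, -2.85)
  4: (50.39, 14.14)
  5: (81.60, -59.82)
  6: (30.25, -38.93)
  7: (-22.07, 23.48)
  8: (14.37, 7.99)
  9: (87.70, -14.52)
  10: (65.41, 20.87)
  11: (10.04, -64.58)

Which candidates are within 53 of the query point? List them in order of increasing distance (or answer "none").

4, 8, 10, 3

Distances from (35.67, 23.54):
1: 68.09
2: 82.22
3: 47.87
4: 17.47
5: 95.18
6: 62.70
7: 57.74
8: 26.37
9: 64.46
10: 29.86
11: 91.77
Threshold 53: 4 (17.47), 8 (26.37), 10 (29.86), 3 (47.87) are within range.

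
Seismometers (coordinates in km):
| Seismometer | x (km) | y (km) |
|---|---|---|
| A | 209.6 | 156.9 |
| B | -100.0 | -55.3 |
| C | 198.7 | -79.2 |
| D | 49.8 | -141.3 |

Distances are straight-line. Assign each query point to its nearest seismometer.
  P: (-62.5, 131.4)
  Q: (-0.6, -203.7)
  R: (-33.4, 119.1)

P at (-62.5, 131.4):
  A: √((272.1)² + (25.5)²) = √(74038.410 + 650.250) = 273.3 km
  B: √((-37.5)² + (-186.7)²) = √(1406.250 + 34856.890) = 190.4 km
  C: √((261.2)² + (-210.6)²) = √(68225.440 + 44352.360) = 335.5 km
  D: √((112.3)² + (-272.7)²) = √(12611.290 + 74365.290) = 294.9 km
  → nearest: B (190.4 km)
Q at (-0.6, -203.7):
  A: √((210.2)² + (360.6)²) = √(44184.040 + 130032.360) = 417.4 km
  B: √((-99.4)² + (148.4)²) = √(9880.360 + 22022.560) = 178.6 km
  C: √((199.3)² + (124.5)²) = √(39720.490 + 15500.250) = 235.0 km
  D: √((50.4)² + (62.4)²) = √(2540.160 + 3893.760) = 80.2 km
  → nearest: D (80.2 km)
R at (-33.4, 119.1):
  A: √((243.0)² + (37.8)²) = √(59049.000 + 1428.840) = 245.9 km
  B: √((-66.6)² + (-174.4)²) = √(4435.560 + 30415.360) = 186.7 km
  C: √((232.1)² + (-198.3)²) = √(53870.410 + 39322.890) = 305.3 km
  D: √((83.2)² + (-260.4)²) = √(6922.240 + 67808.160) = 273.4 km
  → nearest: B (186.7 km)

P→B; Q→D; R→B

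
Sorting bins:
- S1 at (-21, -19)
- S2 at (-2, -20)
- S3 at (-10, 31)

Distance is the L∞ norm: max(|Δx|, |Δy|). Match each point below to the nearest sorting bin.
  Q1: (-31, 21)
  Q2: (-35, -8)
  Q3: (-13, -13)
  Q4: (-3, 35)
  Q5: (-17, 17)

Q1→S3; Q2→S1; Q3→S1; Q4→S3; Q5→S3

Q1 at (-31, 21):
  S1: max(|10|, |-40|) = 40
  S2: max(|29|, |-41|) = 41
  S3: max(|21|, |10|) = 21
  → nearest: S3 (21)
Q2 at (-35, -8):
  S1: max(|14|, |-11|) = 14
  S2: max(|33|, |-12|) = 33
  S3: max(|25|, |39|) = 39
  → nearest: S1 (14)
Q3 at (-13, -13):
  S1: max(|-8|, |-6|) = 8
  S2: max(|11|, |-7|) = 11
  S3: max(|3|, |44|) = 44
  → nearest: S1 (8)
Q4 at (-3, 35):
  S1: max(|-18|, |-54|) = 54
  S2: max(|1|, |-55|) = 55
  S3: max(|-7|, |-4|) = 7
  → nearest: S3 (7)
Q5 at (-17, 17):
  S1: max(|-4|, |-36|) = 36
  S2: max(|15|, |-37|) = 37
  S3: max(|7|, |14|) = 14
  → nearest: S3 (14)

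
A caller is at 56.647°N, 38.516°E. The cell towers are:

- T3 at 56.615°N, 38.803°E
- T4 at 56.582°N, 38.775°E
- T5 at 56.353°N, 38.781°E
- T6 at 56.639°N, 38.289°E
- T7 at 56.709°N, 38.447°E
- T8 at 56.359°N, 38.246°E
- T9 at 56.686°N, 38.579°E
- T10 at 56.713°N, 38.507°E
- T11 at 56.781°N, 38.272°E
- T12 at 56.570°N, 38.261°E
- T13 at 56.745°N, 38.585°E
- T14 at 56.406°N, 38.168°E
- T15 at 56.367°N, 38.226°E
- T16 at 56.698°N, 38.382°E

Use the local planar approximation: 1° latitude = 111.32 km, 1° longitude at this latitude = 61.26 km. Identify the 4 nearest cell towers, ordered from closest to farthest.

Distances from 56.647°N, 38.516°E:
T3: √((-0.032·111.32)² + (0.287·61.26)²) = √(12.68955 + 309.11336) = 17.939 km
T4: √((-0.065·111.32)² + (0.259·61.26)²) = √(52.35680 + 251.74074) = 17.438 km
T5: √((-0.294·111.32)² + (0.265·61.26)²) = √(1071.12722 + 263.53951) = 36.533 km
T6: √((-0.008·111.32)² + (-0.227·61.26)²) = √(0.79310 + 193.37739) = 13.935 km
T7: √((0.062·111.32)² + (-0.069·61.26)²) = √(47.63540 + 17.86702) = 8.093 km
T8: √((-0.288·111.32)² + (-0.270·61.26)²) = √(1027.85386 + 273.57822) = 36.075 km
T9: √((0.039·111.32)² + (0.063·61.26)²) = √(18.84845 + 14.89481) = 5.809 km
T10: √((0.066·111.32)² + (-0.009·61.26)²) = √(53.98017 + 0.30398) = 7.368 km
T11: √((0.134·111.32)² + (-0.244·61.26)²) = √(222.51331 + 223.42596) = 21.117 km
T12: √((-0.077·111.32)² + (-0.255·61.26)²) = √(73.47301 + 244.02501) = 17.818 km
T13: √((0.098·111.32)² + (0.069·61.26)²) = √(119.01414 + 17.86702) = 11.700 km
T14: √((-0.241·111.32)² + (-0.348·61.26)²) = √(719.74802 + 454.47759) = 34.267 km
T15: √((-0.280·111.32)² + (-0.290·61.26)²) = √(971.54396 + 315.60944) = 35.877 km
T16: √((0.051·111.32)² + (-0.134·61.26)²) = √(32.23196 + 67.38505) = 9.981 km
Sorted: T9 (5.809 km) < T10 (7.368 km) < T7 (8.093 km) < T16 (9.981 km) < T13 (11.700 km) < T6 (13.935 km) < …

T9, T10, T7, T16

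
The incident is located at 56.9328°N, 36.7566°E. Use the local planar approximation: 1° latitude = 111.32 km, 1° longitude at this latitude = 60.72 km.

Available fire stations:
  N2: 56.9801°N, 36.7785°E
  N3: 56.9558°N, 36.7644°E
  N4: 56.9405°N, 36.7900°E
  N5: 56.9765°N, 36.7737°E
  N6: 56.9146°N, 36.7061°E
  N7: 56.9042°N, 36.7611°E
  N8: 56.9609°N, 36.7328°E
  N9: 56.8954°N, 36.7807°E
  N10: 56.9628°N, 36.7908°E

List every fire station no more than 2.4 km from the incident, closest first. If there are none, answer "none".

N4

Distances from 56.9328°N, 36.7566°E:
N2: 5.4308 km
N3: 2.6038 km
N4: 2.2018 km
N5: 4.9743 km
N6: 3.6752 km
N7: 3.1955 km
N8: 3.4458 km
N9: 4.4131 km
N10: 3.9326 km
Threshold 2.4 km: N4 (2.2018 km) is within range.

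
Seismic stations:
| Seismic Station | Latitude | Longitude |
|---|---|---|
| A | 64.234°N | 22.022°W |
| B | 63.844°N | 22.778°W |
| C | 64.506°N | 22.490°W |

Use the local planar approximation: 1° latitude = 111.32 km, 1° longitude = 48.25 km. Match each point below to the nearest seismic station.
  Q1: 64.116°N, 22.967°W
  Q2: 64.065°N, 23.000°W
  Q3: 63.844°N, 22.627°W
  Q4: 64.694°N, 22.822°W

Q1→B; Q2→B; Q3→B; Q4→C

Q1 at 64.116°N, 22.967°W:
  A: 47.451 km
  B: 31.622 km
  C: 49.138 km
  → nearest: B (31.622 km)
Q2 at 64.065°N, 23.000°W:
  A: 50.800 km
  B: 26.832 km
  C: 54.914 km
  → nearest: B (26.832 km)
Q3 at 63.844°N, 22.627°W:
  A: 52.316 km
  B: 7.286 km
  C: 73.990 km
  → nearest: B (7.286 km)
Q4 at 64.694°N, 22.822°W:
  A: 64.126 km
  B: 94.646 km
  C: 26.355 km
  → nearest: C (26.355 km)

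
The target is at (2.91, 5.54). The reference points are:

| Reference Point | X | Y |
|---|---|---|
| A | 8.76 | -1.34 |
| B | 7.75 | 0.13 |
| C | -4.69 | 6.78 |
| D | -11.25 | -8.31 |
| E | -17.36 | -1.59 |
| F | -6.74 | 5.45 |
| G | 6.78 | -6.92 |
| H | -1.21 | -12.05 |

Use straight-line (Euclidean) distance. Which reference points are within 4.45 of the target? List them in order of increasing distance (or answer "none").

Distances from (2.91, 5.54):
A: 9.03
B: 7.26
C: 7.70
D: 19.81
E: 21.49
F: 9.65
G: 13.05
H: 18.07
Threshold 4.45: none within range.

none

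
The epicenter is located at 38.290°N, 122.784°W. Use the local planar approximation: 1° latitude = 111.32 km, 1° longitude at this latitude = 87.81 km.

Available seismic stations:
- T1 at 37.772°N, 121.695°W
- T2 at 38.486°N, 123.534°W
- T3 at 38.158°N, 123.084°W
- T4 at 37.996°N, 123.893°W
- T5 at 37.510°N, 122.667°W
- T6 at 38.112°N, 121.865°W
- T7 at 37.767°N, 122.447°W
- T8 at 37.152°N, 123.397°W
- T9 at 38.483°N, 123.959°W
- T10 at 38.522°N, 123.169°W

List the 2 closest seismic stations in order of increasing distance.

Distances from 38.290°N, 122.784°W:
T1: √((-0.518·111.32)² + (1.089·87.81)²) = √(3325.10922 + 9144.15784) = 111.666 km
T2: √((0.196·111.32)² + (-0.750·87.81)²) = √(476.05654 + 4337.21031) = 69.378 km
T3: √((-0.132·111.32)² + (-0.300·87.81)²) = √(215.92069 + 693.95365) = 30.164 km
T4: √((-0.294·111.32)² + (-1.109·87.81)²) = √(1071.12722 + 9483.11564) = 102.734 km
T5: √((-0.780·111.32)² + (0.117·87.81)²) = √(7539.37944 + 105.55035) = 87.435 km
T6: √((-0.178·111.32)² + (0.919·87.81)²) = √(392.63264 + 6512.06875) = 83.095 km
T7: √((-0.523·111.32)² + (0.337·87.81)²) = √(3389.61032 + 875.68469) = 65.309 km
T8: √((-1.138·111.32)² + (-0.613·87.81)²) = √(16048.36966 + 2897.40299) = 137.644 km
T9: √((0.193·111.32)² + (-1.175·87.81)²) = √(461.59491 + 10645.44174) = 105.390 km
T10: √((0.232·111.32)² + (-0.385·87.81)²) = √(666.99467 + 1142.90311) = 42.543 km
Sorted: T3 (30.164 km) < T10 (42.543 km) < T7 (65.309 km) < T2 (69.378 km) < …

T3, T10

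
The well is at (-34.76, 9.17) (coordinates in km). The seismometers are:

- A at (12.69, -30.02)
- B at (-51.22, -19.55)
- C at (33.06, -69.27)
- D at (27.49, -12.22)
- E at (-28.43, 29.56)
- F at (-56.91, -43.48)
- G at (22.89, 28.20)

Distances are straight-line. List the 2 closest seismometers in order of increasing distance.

Distances from (-34.76, 9.17):
A: 61.54 km
B: 33.10 km
C: 103.69 km
D: 65.82 km
E: 21.35 km
F: 57.12 km
G: 60.71 km
Sorted: E (21.35 km) < B (33.10 km) < F (57.12 km) < G (60.71 km) < …

E, B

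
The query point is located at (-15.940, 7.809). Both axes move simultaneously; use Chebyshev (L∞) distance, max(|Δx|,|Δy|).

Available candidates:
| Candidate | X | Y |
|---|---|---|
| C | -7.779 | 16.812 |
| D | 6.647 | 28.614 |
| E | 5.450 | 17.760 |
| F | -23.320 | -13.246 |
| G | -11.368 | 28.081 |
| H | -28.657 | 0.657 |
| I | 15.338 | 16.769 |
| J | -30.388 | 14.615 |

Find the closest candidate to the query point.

C

Distances from (-15.940, 7.809):
C: max(|8.161|, |9.003|) = 9.003
D: max(|22.587|, |20.805|) = 22.587
E: max(|21.390|, |9.951|) = 21.390
F: max(|-7.380|, |-21.055|) = 21.055
G: max(|4.572|, |20.272|) = 20.272
H: max(|-12.717|, |-7.152|) = 12.717
I: max(|31.278|, |8.960|) = 31.278
J: max(|-14.448|, |6.806|) = 14.448
Minimum: C at 9.003.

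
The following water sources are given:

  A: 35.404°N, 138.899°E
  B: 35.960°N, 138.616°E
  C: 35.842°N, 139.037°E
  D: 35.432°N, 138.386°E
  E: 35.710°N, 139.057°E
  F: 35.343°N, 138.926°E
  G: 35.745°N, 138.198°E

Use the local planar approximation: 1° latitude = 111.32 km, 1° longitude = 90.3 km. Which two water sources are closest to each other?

A and F

Pairwise distances:
A–B: 66.962 km
A–C: 50.325 km
A–D: 46.429 km
A–E: 36.931 km
A–F: 7.215 km
A–G: 73.810 km
B–C: 40.222 km
B–D: 62.338 km
B–E: 48.583 km
B–F: 74.170 km
B–G: 44.694 km
C–D: 74.423 km
C–E: 14.805 km
C–F: 56.446 km
C–G: 76.527 km
D–E: 68.037 km
D–F: 49.758 km
D–G: 38.759 km
E–F: 42.533 km
E–G: 77.665 km
F–G: 79.525 km
Closest pair: A–F at 7.215 km.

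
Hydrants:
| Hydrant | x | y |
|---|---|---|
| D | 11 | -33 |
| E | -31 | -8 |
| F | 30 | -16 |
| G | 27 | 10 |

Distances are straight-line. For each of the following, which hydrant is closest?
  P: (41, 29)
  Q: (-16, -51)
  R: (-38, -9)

P→G; Q→D; R→E

P at (41, 29):
  D: √((-30)² + (-62)²) = √(900.000 + 3844.000) = 68.9
  E: √((-72)² + (-37)²) = √(5184.000 + 1369.000) = 81.0
  F: √((-11)² + (-45)²) = √(121.000 + 2025.000) = 46.3
  G: √((-14)² + (-19)²) = √(196.000 + 361.000) = 23.6
  → nearest: G (23.6)
Q at (-16, -51):
  D: √((27)² + (18)²) = √(729.000 + 324.000) = 32.4
  E: √((-15)² + (43)²) = √(225.000 + 1849.000) = 45.5
  F: √((46)² + (35)²) = √(2116.000 + 1225.000) = 57.8
  G: √((43)² + (61)²) = √(1849.000 + 3721.000) = 74.6
  → nearest: D (32.4)
R at (-38, -9):
  D: √((49)² + (-24)²) = √(2401.000 + 576.000) = 54.6
  E: √((7)² + (1)²) = √(49.000 + 1.000) = 7.1
  F: √((68)² + (-7)²) = √(4624.000 + 49.000) = 68.4
  G: √((65)² + (19)²) = √(4225.000 + 361.000) = 67.7
  → nearest: E (7.1)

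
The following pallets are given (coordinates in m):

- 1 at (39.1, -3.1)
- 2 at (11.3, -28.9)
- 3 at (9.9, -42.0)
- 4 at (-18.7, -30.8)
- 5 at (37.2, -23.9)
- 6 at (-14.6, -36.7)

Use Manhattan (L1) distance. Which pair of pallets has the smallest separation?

Pairwise distances:
1–2: |-27.8| + |-25.8| = 27.8 + 25.8 = 53.6 m
1–3: |-29.2| + |-38.9| = 29.2 + 38.9 = 68.1 m
1–4: |-57.8| + |-27.7| = 57.8 + 27.7 = 85.5 m
1–5: |-1.9| + |-20.8| = 1.9 + 20.8 = 22.7 m
1–6: |-53.7| + |-33.6| = 53.7 + 33.6 = 87.3 m
2–3: |-1.4| + |-13.1| = 1.4 + 13.1 = 14.5 m
2–4: |-30.0| + |-1.9| = 30.0 + 1.9 = 31.9 m
2–5: |25.9| + |5.0| = 25.9 + 5.0 = 30.9 m
2–6: |-25.9| + |-7.8| = 25.9 + 7.8 = 33.7 m
3–4: |-28.6| + |11.2| = 28.6 + 11.2 = 39.8 m
3–5: |27.3| + |18.1| = 27.3 + 18.1 = 45.4 m
3–6: |-24.5| + |5.3| = 24.5 + 5.3 = 29.8 m
4–5: |55.9| + |6.9| = 55.9 + 6.9 = 62.8 m
4–6: |4.1| + |-5.9| = 4.1 + 5.9 = 10.0 m
5–6: |-51.8| + |-12.8| = 51.8 + 12.8 = 64.6 m
Closest pair: 4–6 at 10.0 m.

4 and 6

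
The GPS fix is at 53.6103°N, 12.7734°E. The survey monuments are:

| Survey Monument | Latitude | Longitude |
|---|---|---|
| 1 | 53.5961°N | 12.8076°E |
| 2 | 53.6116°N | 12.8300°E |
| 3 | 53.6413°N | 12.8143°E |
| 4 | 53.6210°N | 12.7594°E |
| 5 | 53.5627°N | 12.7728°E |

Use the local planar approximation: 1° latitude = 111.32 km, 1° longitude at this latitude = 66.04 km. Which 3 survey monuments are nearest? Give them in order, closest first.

Distances from 53.6103°N, 12.7734°E:
1: 2.7568 km
2: 3.7407 km
3: 4.3823 km
4: 1.5078 km
5: 5.2990 km
Sorted: 4 (1.5078 km) < 1 (2.7568 km) < 2 (3.7407 km) < 3 (4.3823 km) < 5 (5.2990 km)

4, 1, 2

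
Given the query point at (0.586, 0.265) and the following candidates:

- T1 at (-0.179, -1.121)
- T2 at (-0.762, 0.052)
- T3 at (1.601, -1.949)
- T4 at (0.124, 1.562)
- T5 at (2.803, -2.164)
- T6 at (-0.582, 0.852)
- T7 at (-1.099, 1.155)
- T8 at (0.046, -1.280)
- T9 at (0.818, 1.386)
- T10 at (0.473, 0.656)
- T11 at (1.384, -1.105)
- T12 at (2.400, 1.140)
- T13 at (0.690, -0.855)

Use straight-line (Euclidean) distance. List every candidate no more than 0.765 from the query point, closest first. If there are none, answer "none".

T10

Distances from (0.586, 0.265):
T1: √((-0.765)² + (-1.386)²) = √(0.58522 + 1.92100) = 1.583
T2: √((-1.348)² + (-0.213)²) = √(1.81710 + 0.04537) = 1.365
T3: √((1.015)² + (-2.214)²) = √(1.03023 + 4.90180) = 2.436
T4: √((-0.462)² + (1.297)²) = √(0.21344 + 1.68221) = 1.377
T5: √((2.217)² + (-2.429)²) = √(4.91509 + 5.90004) = 3.289
T6: √((-1.168)² + (0.587)²) = √(1.36422 + 0.34457) = 1.307
T7: √((-1.685)² + (0.890)²) = √(2.83923 + 0.79210) = 1.906
T8: √((-0.540)² + (-1.545)²) = √(0.29160 + 2.38702) = 1.637
T9: √((0.232)² + (1.121)²) = √(0.05382 + 1.25664) = 1.145
T10: √((-0.113)² + (0.391)²) = √(0.01277 + 0.15288) = 0.407
T11: √((0.798)² + (-1.370)²) = √(0.63680 + 1.87690) = 1.585
T12: √((1.814)² + (0.875)²) = √(3.29060 + 0.76562) = 2.014
T13: √((0.104)² + (-1.120)²) = √(0.01082 + 1.25440) = 1.125
Threshold 0.765: T10 (0.407) is within range.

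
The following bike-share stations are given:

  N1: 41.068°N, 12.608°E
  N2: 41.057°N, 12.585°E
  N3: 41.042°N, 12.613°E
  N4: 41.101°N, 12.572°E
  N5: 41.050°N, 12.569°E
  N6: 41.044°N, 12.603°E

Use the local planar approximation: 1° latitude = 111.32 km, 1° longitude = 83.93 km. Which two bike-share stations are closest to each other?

Pairwise distances:
N1–N2: √((-0.011·111.32)² + (-0.023·83.93)²) = √(1.49945 + 3.72641) = 2.286 km
N1–N3: √((-0.026·111.32)² + (0.005·83.93)²) = √(8.37709 + 0.17611) = 2.925 km
N1–N4: √((0.033·111.32)² + (-0.036·83.93)²) = √(13.49504 + 9.12934) = 4.757 km
N1–N5: √((-0.018·111.32)² + (-0.039·83.93)²) = √(4.01505 + 10.71430) = 3.838 km
N1–N6: √((-0.024·111.32)² + (-0.005·83.93)²) = √(7.13787 + 0.17611) = 2.704 km
N2–N3: √((-0.015·111.32)² + (0.028·83.93)²) = √(2.78823 + 5.52269) = 2.883 km
N2–N4: √((0.044·111.32)² + (-0.013·83.93)²) = √(23.99119 + 1.19048) = 5.018 km
N2–N5: √((-0.007·111.32)² + (-0.016·83.93)²) = √(0.60721 + 1.80333) = 1.553 km
N2–N6: √((-0.013·111.32)² + (0.018·83.93)²) = √(2.09427 + 2.28234) = 2.092 km
N3–N4: √((0.059·111.32)² + (-0.041·83.93)²) = √(43.13705 + 11.84138) = 7.415 km
N3–N5: √((0.008·111.32)² + (-0.044·83.93)²) = √(0.79310 + 13.63766) = 3.799 km
N3–N6: √((0.002·111.32)² + (-0.010·83.93)²) = √(0.04957 + 0.70442) = 0.868 km
N4–N5: √((-0.051·111.32)² + (-0.003·83.93)²) = √(32.23196 + 0.06340) = 5.683 km
N4–N6: √((-0.057·111.32)² + (0.031·83.93)²) = √(40.26207 + 6.76952) = 6.858 km
N5–N6: √((-0.006·111.32)² + (0.034·83.93)²) = √(0.44612 + 8.14315) = 2.931 km
Closest pair: N3–N6 at 0.868 km.

N3 and N6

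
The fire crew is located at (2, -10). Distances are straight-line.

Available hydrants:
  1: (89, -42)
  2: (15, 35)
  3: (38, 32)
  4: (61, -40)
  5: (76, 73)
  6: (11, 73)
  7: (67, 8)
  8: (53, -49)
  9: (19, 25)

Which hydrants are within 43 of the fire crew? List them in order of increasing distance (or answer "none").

9

Distances from (2, -10):
1: √((87)² + (-32)²) = √(7569.000 + 1024.000) = 92.7
2: √((13)² + (45)²) = √(169.000 + 2025.000) = 46.8
3: √((36)² + (42)²) = √(1296.000 + 1764.000) = 55.3
4: √((59)² + (-30)²) = √(3481.000 + 900.000) = 66.2
5: √((74)² + (83)²) = √(5476.000 + 6889.000) = 111.2
6: √((9)² + (83)²) = √(81.000 + 6889.000) = 83.5
7: √((65)² + (18)²) = √(4225.000 + 324.000) = 67.4
8: √((51)² + (-39)²) = √(2601.000 + 1521.000) = 64.2
9: √((17)² + (35)²) = √(289.000 + 1225.000) = 38.9
Threshold 43: 9 (38.9) is within range.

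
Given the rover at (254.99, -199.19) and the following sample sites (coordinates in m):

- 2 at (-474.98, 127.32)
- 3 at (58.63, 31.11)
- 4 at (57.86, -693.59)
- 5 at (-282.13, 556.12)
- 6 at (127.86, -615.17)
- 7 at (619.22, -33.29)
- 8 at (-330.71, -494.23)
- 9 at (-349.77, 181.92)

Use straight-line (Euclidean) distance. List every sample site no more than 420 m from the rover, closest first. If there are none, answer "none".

3, 7

Distances from (254.99, -199.19):
2: √((-729.97)² + (326.51)²) = √(532856.2009 + 106608.7801) = 799.67 m
3: √((-196.36)² + (230.30)²) = √(38557.2496 + 53038.0900) = 302.65 m
4: √((-197.13)² + (-494.40)²) = √(38860.2369 + 244431.3600) = 532.25 m
5: √((-537.12)² + (755.31)²) = √(288497.8944 + 570493.1961) = 926.82 m
6: √((-127.13)² + (-415.98)²) = √(16162.0369 + 173039.3604) = 434.97 m
7: √((364.23)² + (165.90)²) = √(132663.4929 + 27522.8100) = 400.23 m
8: √((-585.70)² + (-295.04)²) = √(343044.4900 + 87048.6016) = 655.81 m
9: √((-604.76)² + (381.11)²) = √(365734.6576 + 145244.8321) = 714.83 m
Threshold 420 m: 3 (302.65 m), 7 (400.23 m) are within range.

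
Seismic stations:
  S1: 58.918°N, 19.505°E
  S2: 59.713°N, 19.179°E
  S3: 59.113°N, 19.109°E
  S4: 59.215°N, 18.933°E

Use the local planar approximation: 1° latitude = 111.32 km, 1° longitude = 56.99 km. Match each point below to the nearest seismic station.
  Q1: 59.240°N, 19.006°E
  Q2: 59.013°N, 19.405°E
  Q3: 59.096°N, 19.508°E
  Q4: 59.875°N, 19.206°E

Q1→S4; Q2→S1; Q3→S1; Q4→S2

Q1 at 59.240°N, 19.006°E:
  S1: √((-0.322·111.32)² + (0.499·56.99)²) = √(1284.86689 + 808.72041) = 45.756 km
  S2: √((0.473·111.32)² + (0.173·56.99)²) = √(2772.48163 + 97.20520) = 53.569 km
  S3: √((-0.127·111.32)² + (0.103·56.99)²) = √(199.87286 + 34.45655) = 15.308 km
  S4: √((-0.025·111.32)² + (-0.073·56.99)²) = √(7.74509 + 17.30785) = 5.005 km
  → nearest: S4 (5.005 km)
Q2 at 59.013°N, 19.405°E:
  S1: √((-0.095·111.32)² + (0.100·56.99)²) = √(111.83909 + 32.47860) = 12.013 km
  S2: √((0.700·111.32)² + (-0.226·56.99)²) = √(6072.14978 + 165.88770) = 78.981 km
  S3: √((0.100·111.32)² + (-0.296·56.99)²) = √(123.92142 + 284.56451) = 20.211 km
  S4: √((0.202·111.32)² + (-0.472·56.99)²) = √(505.64898 + 723.57126) = 35.060 km
  → nearest: S1 (12.013 km)
Q3 at 59.096°N, 19.508°E:
  S1: √((-0.178·111.32)² + (-0.003·56.99)²) = √(392.63264 + 0.02923) = 19.816 km
  S2: √((0.617·111.32)² + (-0.329·56.99)²) = √(4717.55230 + 351.55163) = 71.198 km
  S3: √((0.017·111.32)² + (-0.399·56.99)²) = √(3.58133 + 517.06258) = 22.818 km
  S4: √((0.119·111.32)² + (-0.575·56.99)²) = √(175.48513 + 1073.82375) = 35.346 km
  → nearest: S1 (19.816 km)
Q4 at 59.875°N, 19.206°E:
  S1: √((-0.957·111.32)² + (0.299·56.99)²) = √(11349.33122 + 290.36194) = 107.887 km
  S2: √((-0.162·111.32)² + (-0.027·56.99)²) = √(325.21939 + 2.36769) = 18.099 km
  S3: √((-0.762·111.32)² + (-0.097·56.99)²) = √(7195.42313 + 30.55912) = 85.006 km
  S4: √((-0.660·111.32)² + (-0.273·56.99)²) = √(5398.01723 + 242.05977) = 75.100 km
  → nearest: S2 (18.099 km)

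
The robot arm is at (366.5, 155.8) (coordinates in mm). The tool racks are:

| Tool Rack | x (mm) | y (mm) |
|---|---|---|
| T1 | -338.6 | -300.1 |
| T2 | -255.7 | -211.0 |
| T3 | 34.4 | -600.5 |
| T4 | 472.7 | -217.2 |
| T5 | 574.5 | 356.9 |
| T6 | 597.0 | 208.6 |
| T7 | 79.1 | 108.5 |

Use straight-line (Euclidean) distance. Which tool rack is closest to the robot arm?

T6

Distances from (366.5, 155.8):
T1: √((-705.1)² + (-455.9)²) = √(497166.010 + 207844.810) = 839.6 mm
T2: √((-622.2)² + (-366.8)²) = √(387132.840 + 134542.240) = 722.3 mm
T3: √((-332.1)² + (-756.3)²) = √(110290.410 + 571989.690) = 826.0 mm
T4: √((106.2)² + (-373.0)²) = √(11278.440 + 139129.000) = 387.8 mm
T5: √((208.0)² + (201.1)²) = √(43264.000 + 40441.210) = 289.3 mm
T6: √((230.5)² + (52.8)²) = √(53130.250 + 2787.840) = 236.5 mm
T7: √((-287.4)² + (-47.3)²) = √(82598.760 + 2237.290) = 291.3 mm
Minimum: T6 at 236.5 mm.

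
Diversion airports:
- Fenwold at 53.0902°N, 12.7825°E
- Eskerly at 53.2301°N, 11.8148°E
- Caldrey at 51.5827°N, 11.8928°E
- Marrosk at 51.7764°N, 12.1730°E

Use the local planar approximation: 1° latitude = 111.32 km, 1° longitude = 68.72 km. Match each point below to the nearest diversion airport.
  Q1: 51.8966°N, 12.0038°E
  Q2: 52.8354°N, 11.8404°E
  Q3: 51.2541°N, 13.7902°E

Q1→Marrosk; Q2→Eskerly; Q3→Marrosk

Q1 at 51.8966°N, 12.0038°E:
  Fenwold: √((1.1936·111.32)² + (0.7787·68.72)²) = √(17654.849331 + 2863.562398) = 143.2425 km
  Eskerly: √((1.3335·111.32)² + (-0.1890·68.72)²) = √(22035.983341 + 168.690222) = 149.0123 km
  Caldrey: √((-0.3139·111.32)² + (-0.1110·68.72)²) = √(1221.037569 + 58.185164) = 35.7662 km
  Marrosk: √((-0.1202·111.32)² + (0.1692·68.72)²) = √(179.042169 + 135.196989) = 17.7268 km
  → nearest: Marrosk (17.7268 km)
Q2 at 52.8354°N, 11.8404°E:
  Fenwold: √((0.2548·111.32)² + (0.9421·68.72)²) = √(804.535557 + 4191.411583) = 70.6820 km
  Eskerly: √((0.3947·111.32)² + (-0.0256·68.72)²) = √(1930.548196 + 3.094897) = 43.9732 km
  Caldrey: √((-1.2527·111.32)² + (0.0524·68.72)²) = √(19446.459800 + 12.966682) = 139.4970 km
  Marrosk: √((-1.0590·111.32)² + (0.3326·68.72)²) = √(13897.552251 + 522.409170) = 120.0831 km
  → nearest: Eskerly (43.9732 km)
Q3 at 51.2541°N, 13.7902°E:
  Fenwold: √((1.8361·111.32)² + (-1.0077·68.72)²) = √(41777.173766 + 4795.443945) = 215.8069 km
  Eskerly: √((1.9760·111.32)² + (-1.9754·68.72)²) = √(48386.061804 + 18427.923492) = 258.4840 km
  Caldrey: √((0.3286·111.32)² + (-1.8974·68.72)²) = √(1338.078256 + 17001.376856) = 135.4232 km
  Marrosk: √((0.5223·111.32)² + (-1.6172·68.72)²) = √(3380.542864 + 12350.762400) = 125.4245 km
  → nearest: Marrosk (125.4245 km)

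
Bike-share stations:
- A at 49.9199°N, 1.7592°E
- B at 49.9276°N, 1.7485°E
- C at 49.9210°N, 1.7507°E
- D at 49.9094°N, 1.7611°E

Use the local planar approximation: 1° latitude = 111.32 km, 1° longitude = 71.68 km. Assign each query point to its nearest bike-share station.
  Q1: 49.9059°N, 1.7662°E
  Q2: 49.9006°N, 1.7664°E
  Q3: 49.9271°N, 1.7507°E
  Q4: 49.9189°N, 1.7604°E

Q1 at 49.9059°N, 1.7662°E:
  A: 1.6373 km
  B: 2.7286 km
  C: 2.0149 km
  D: 0.5343 km
  → nearest: D (0.5343 km)
Q2 at 49.9006°N, 1.7664°E:
  A: 2.2096 km
  B: 3.2680 km
  C: 2.5345 km
  D: 1.0507 km
  → nearest: D (1.0507 km)
Q3 at 49.9271°N, 1.7507°E:
  A: 1.0068 km
  B: 0.1672 km
  C: 0.6791 km
  D: 2.1067 km
  → nearest: B (0.1672 km)
Q4 at 49.9189°N, 1.7604°E:
  A: 0.1407 km
  B: 1.2906 km
  C: 0.7335 km
  D: 1.0587 km
  → nearest: A (0.1407 km)

Q1→D; Q2→D; Q3→B; Q4→A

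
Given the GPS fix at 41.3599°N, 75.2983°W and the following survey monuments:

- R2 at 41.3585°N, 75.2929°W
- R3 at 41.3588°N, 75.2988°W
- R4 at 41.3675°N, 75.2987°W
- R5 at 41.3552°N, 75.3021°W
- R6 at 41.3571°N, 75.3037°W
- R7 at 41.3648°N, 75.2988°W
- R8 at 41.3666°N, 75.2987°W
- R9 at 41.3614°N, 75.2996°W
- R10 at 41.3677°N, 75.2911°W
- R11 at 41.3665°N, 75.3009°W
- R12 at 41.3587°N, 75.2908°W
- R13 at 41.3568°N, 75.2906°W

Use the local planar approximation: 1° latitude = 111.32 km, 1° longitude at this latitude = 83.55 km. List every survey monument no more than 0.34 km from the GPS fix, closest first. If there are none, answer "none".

R3, R9

Distances from 41.3599°N, 75.2983°W:
R2: √((-0.0014·111.32)² + (0.0054·83.55)²) = √(0.024289 + 0.203554) = 0.4773 km
R3: √((-0.0011·111.32)² + (-0.0005·83.55)²) = √(0.014994 + 0.001745) = 0.1294 km
R4: √((0.0076·111.32)² + (-0.0004·83.55)²) = √(0.715770 + 0.001117) = 0.8467 km
R5: √((-0.0047·111.32)² + (-0.0038·83.55)²) = √(0.273742 + 0.100800) = 0.6120 km
R6: √((-0.0028·111.32)² + (-0.0054·83.55)²) = √(0.097154 + 0.203554) = 0.5484 km
R7: √((0.0049·111.32)² + (-0.0005·83.55)²) = √(0.297535 + 0.001745) = 0.5471 km
R8: √((0.0067·111.32)² + (-0.0004·83.55)²) = √(0.556283 + 0.001117) = 0.7466 km
R9: √((0.0015·111.32)² + (-0.0013·83.55)²) = √(0.027882 + 0.011797) = 0.1992 km
R10: √((0.0078·111.32)² + (0.0072·83.55)²) = √(0.753938 + 0.361874) = 1.0563 km
R11: √((0.0066·111.32)² + (-0.0026·83.55)²) = √(0.539802 + 0.047189) = 0.7662 km
R12: √((-0.0012·111.32)² + (0.0075·83.55)²) = √(0.017845 + 0.392659) = 0.6407 km
R13: √((-0.0031·111.32)² + (0.0077·83.55)²) = √(0.119088 + 0.413880) = 0.7300 km
Threshold 0.34 km: R3 (0.1294 km), R9 (0.1992 km) are within range.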